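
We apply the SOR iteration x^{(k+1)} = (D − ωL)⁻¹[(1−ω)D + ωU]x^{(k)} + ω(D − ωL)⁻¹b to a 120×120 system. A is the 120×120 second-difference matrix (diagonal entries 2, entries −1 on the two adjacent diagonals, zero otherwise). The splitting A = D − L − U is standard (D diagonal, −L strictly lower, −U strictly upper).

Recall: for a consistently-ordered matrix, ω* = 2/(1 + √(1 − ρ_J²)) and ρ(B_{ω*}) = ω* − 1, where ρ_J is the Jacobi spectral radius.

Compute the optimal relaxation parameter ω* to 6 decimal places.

ω* = 1.949392

[ρ_J] n=120: ρ(B_J) = cos(π/(n+1)) = cos(π/121) = 0.999663.
√(1−ρ_J²) simplifies to sin(π/121) = 0.0259607.
[ω*] 2 ÷ (1 + 0.0259607) = 2 ÷ 1.0259607 = 1.949392.
At ω = 1.949392 every |λ(B_ω)| = ω−1, so ρ_SOR = 0.949392.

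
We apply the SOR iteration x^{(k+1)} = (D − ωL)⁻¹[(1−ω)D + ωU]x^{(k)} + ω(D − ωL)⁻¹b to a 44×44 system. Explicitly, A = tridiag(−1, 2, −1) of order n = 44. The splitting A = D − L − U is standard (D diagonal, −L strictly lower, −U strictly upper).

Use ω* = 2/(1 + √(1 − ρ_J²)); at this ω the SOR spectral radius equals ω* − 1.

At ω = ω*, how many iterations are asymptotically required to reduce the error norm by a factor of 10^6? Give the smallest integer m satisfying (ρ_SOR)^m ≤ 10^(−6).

m = 99

With n=44, ρ(Jacobi) = cos(π/45) = 0.9975641.
√(1 − cos²(π/45)) = sin(π/45) ≈ 0.0697565.
Then 2/(1+√(1−ρ_J²)) = 2/(1+0.0697565); ω* = 2/1.0697565 = 1.8695843.
and ρ(B_{ω*}) = 1.8695843 − 1 = 0.8695843.
Need (0.8695843)^m ≤ 10^(−6): m ≥ 6·ln10/|ln 0.8695843| = 13.8155/0.13974 = 98.866 ⇒ m = 99.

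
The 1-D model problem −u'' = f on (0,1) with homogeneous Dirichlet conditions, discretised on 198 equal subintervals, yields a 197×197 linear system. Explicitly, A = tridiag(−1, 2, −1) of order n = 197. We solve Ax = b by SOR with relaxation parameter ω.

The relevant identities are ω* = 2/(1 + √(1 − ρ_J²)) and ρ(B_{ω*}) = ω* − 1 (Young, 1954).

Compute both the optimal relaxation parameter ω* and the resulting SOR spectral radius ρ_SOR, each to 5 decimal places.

ω* = 1.96876, ρ_SOR = 0.96876

n=197: λ(B_J) = 1 − λ(A)/2 = cos(kπ/198); k=1 gives ρ_J = 0.99987.
√(1−ρ_J²) simplifies to sin(π/198) = 0.015866.
Young: ω* = 2/(1+√(1−ρ_J²)) = 2/(1+0.015866) = 2/1.015866 = 1.96876.
ρ_SOR = ω* − 1 ≈ 0.96876.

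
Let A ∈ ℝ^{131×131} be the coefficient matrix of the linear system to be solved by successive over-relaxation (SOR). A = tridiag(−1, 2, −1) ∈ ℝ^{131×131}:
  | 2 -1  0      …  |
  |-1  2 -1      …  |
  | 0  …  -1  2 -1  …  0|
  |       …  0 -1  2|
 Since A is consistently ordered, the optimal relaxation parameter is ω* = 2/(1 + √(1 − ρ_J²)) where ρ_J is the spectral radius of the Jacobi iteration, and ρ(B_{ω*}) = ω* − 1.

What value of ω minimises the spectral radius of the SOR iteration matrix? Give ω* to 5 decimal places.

B_J for the 131×131 system has eigenvalues cos(kπ/132); ρ_J = cos(π/132) = 0.99972.
√(1−ρ_J²) = |sin(π/132)| = 0.023798
Then 2/(1+√(1−ρ_J²)) = 2/(1+0.023798); ω* = 2/1.023798 = 1.95351.
ρ(B_{ω*}) = ω*−1 = 0.95351

ω* = 1.95351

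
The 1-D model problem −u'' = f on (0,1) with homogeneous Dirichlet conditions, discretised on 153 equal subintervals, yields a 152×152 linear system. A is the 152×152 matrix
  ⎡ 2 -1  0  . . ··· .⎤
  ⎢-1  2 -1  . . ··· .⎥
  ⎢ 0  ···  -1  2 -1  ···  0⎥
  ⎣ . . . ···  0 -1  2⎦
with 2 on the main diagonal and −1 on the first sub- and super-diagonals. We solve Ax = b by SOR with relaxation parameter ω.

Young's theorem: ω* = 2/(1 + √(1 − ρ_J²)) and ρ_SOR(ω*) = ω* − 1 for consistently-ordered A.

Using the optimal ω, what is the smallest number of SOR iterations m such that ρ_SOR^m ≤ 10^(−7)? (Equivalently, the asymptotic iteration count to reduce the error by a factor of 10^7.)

m = 393

B_J for the 152×152 system has eigenvalues cos(kπ/153); ρ_J = cos(π/153) = 0.9997892.
√(1−ρ_J²) = |sin(π/153)| = 0.0205318
Then 2/(1+√(1−ρ_J²)) = 2/(1+0.0205318); ω* = 2/1.0205318 = 1.9597625.
ρ_SOR = ω* − 1 = 1.9597625 − 1 = 0.9597625.
m ≥ 7·ln10 / (−ln 0.9597625) = 392.460; smallest integer m = 393.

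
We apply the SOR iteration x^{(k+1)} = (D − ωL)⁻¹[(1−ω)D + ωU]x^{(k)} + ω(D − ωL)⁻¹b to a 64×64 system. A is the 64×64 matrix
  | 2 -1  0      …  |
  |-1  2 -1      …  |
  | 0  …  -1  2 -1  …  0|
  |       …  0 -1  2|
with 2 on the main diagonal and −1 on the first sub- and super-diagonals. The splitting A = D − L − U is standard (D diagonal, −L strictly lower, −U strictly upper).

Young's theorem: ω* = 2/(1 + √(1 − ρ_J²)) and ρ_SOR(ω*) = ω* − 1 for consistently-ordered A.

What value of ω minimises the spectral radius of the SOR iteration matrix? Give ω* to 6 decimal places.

spectrum of D⁻¹(L+U) = {cos(kπ/65) : 1≤k≤64}; ρ_J = cos(π/65) = 0.998832.
√(1−ρ_J²) simplifies to sin(π/65) = 0.0483134.
[ω*] 2 ÷ (1 + 0.0483134) = 2 ÷ 1.0483134 = 1.907826.
Hence ρ(B_{ω*}) = 1.907826 − 1 = 0.907826.

ω* = 1.907826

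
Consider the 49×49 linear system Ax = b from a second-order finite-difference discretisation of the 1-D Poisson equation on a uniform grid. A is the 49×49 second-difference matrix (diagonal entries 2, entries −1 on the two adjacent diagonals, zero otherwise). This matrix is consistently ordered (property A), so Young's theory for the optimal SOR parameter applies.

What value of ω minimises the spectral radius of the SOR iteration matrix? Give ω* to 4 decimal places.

With n=49, ρ(Jacobi) = cos(π/50) = 0.9980.
√(1 − cos²(π/50)) = sin(π/50) ≈ 0.06279.
ω* = 2/(1+0.06279) = 1.8818
ρ_SOR = ω* − 1 ≈ 0.8818.

ω* = 1.8818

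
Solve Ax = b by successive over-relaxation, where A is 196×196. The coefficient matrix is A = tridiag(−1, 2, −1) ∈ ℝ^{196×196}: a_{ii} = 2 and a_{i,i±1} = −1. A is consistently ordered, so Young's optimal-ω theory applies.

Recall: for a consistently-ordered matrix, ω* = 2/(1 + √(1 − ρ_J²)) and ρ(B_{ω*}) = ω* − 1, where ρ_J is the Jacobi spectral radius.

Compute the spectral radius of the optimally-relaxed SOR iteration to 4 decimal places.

With n=196, ρ(Jacobi) = cos(π/197) = 0.9999.
1 − cos²(π/197) = sin²(π/197) ⇒ √(1−ρ_J²) = sin(π/197) = 0.01595.
So ω* = 2/1.01595 = 1.9686 (Young).
ρ_SOR = ω* − 1 = 1.9686 − 1 = 0.9686.

ρ_SOR = 0.9686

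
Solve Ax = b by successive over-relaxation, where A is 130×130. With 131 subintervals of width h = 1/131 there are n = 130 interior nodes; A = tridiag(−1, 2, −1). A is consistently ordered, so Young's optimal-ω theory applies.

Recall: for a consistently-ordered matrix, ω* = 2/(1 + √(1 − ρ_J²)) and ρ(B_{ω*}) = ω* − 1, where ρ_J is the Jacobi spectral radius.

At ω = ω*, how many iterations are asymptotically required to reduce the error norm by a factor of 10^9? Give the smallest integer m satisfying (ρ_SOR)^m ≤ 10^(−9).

n=130: λ(B_J) = 1 − λ(A)/2 = cos(kπ/131); k=1 gives ρ_J = 0.9997125.
√(1−ρ_J²) = |sin(π/131)| = 0.0239793
Then 2/(1+√(1−ρ_J²)) = 2/(1+0.0239793); ω* = 2/1.0239793 = 1.9531645.
At ω = 1.9531645 every |λ(B_ω)| = ω−1, so ρ_SOR = 0.9531645.
ρ_SOR^m ≤ 10^(−9) ⇔ m ≥ 9·ln10/(−ln 0.9531645) = 20.7233/0.0479678 = 432.025; m = ⌈432.025⌉ = 433.

m = 433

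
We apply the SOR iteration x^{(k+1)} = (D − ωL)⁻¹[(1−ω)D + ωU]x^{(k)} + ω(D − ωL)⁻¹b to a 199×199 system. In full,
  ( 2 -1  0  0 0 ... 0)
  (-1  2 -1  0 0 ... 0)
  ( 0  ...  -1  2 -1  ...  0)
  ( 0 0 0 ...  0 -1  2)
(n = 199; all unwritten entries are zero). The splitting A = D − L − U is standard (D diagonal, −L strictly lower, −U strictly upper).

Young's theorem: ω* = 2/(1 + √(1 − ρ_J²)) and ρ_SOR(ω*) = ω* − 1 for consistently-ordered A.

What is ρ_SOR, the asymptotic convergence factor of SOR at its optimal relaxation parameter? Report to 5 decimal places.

ρ_SOR = 0.96907

½·tridiag(1,0,1) at n=199: λ_k = cos(kπ/200); max |λ| at k=1 ⇒ ρ_J = cos(π/200) ≈ 0.99988.
√(1 − cos²(π/200)) = sin(π/200) ≈ 0.015707.
ω* = 2/(1+0.015707) = 1.96907
ρ(B_{ω*}) = ω*−1 = 0.96907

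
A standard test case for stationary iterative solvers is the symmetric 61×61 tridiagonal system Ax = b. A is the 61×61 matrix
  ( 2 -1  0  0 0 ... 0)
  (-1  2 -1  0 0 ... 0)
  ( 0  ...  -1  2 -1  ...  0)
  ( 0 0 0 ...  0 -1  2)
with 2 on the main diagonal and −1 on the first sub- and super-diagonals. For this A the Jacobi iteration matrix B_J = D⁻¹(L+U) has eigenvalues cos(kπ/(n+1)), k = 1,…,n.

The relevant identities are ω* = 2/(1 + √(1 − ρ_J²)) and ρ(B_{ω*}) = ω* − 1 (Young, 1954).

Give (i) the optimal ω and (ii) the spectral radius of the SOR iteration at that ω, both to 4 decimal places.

With n=61, ρ(Jacobi) = cos(π/62) = 0.9987.
√(1−ρ_J²) simplifies to sin(π/62) = 0.05065.
So ω* = 2/1.05065 = 1.9036 (Young).
ρ_SOR = ω* − 1 = 1.9036 − 1 = 0.9036.

ω* = 1.9036, ρ_SOR = 0.9036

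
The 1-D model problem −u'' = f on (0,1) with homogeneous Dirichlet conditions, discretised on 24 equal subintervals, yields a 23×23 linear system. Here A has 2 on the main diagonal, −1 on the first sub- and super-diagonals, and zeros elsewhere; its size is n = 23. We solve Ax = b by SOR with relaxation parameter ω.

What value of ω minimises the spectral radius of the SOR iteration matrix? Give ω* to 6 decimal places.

n=23: λ(B_J) = 1 − λ(A)/2 = cos(kπ/24); k=1 gives ρ_J = 0.991445.
√(1 − cos²(π/24)) = sin(π/24) ≈ 0.1305262.
So ω* = 2/1.1305262 = 1.769088 (Young).
ρ_SOR = ω* − 1 = 1.769088 − 1 = 0.769088.

ω* = 1.769088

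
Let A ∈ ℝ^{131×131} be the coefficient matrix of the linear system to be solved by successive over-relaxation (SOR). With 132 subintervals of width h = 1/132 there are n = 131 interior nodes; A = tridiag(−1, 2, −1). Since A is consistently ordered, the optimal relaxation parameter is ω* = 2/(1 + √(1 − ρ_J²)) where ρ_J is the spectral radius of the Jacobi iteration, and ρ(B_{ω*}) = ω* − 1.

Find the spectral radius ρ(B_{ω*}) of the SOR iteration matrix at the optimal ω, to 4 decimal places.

With n=131, ρ(Jacobi) = cos(π/132) = 0.9997.
√(1−ρ_J²) simplifies to sin(π/132) = 0.02380.
So ω* = 2/1.02380 = 1.9535 (Young).
At ω = 1.9535 every |λ(B_ω)| = ω−1, so ρ_SOR = 0.9535.

ρ_SOR = 0.9535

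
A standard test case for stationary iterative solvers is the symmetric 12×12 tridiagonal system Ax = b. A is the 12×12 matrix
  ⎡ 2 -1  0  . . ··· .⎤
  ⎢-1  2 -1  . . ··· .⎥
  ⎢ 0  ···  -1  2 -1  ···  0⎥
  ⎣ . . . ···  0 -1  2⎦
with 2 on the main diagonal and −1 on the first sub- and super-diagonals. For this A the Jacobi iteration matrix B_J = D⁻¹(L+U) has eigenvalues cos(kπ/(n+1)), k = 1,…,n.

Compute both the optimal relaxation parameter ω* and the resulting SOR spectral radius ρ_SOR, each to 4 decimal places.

ω* = 1.6138, ρ_SOR = 0.6138

spectrum of D⁻¹(L+U) = {cos(kπ/13) : 1≤k≤12}; ρ_J = cos(π/13) = 0.9709.
√(1−ρ_J²) = |sin(π/13)| = 0.23932
Then 2/(1+√(1−ρ_J²)) = 2/(1+0.23932); ω* = 2/1.23932 = 1.6138.
and ρ(B_{ω*}) = 1.6138 − 1 = 0.6138.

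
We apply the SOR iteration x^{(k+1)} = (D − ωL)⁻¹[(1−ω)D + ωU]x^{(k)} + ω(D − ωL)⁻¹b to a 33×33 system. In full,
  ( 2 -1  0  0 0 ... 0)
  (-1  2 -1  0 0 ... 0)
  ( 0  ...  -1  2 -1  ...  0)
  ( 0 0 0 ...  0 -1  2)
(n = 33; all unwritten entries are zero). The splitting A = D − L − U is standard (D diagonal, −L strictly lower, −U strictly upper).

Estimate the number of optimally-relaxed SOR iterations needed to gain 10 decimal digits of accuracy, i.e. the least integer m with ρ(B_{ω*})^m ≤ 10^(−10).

m = 125

spectrum of D⁻¹(L+U) = {cos(kπ/34) : 1≤k≤33}; ρ_J = cos(π/34) = 0.9957342.
√(1 − cos²(π/34)) = sin(π/34) ≈ 0.0922684.
ω* = 2/(1+0.0922684) = 1.8310518
Hence ρ(B_{ω*}) = 1.8310518 − 1 = 0.8310518.
m ≥ 10·ln10 / (−ln 0.8310518) = 124.422; smallest integer m = 125.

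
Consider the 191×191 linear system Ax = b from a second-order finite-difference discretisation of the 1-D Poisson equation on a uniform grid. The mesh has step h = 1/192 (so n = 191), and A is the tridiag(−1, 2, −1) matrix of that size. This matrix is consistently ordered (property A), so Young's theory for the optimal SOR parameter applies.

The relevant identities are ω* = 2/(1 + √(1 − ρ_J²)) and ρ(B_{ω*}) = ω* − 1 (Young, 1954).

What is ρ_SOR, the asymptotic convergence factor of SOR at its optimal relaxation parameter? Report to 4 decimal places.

n=191: λ(B_J) = 1 − λ(A)/2 = cos(kπ/192); k=1 gives ρ_J = 0.9999.
1 − cos²(π/192) = sin²(π/192) ⇒ √(1−ρ_J²) = sin(π/192) = 0.01636.
Young: ω* = 2/(1+√(1−ρ_J²)) = 2/(1+0.01636) = 2/1.01636 = 1.9678.
At ω = 1.9678 every |λ(B_ω)| = ω−1, so ρ_SOR = 0.9678.

ρ_SOR = 0.9678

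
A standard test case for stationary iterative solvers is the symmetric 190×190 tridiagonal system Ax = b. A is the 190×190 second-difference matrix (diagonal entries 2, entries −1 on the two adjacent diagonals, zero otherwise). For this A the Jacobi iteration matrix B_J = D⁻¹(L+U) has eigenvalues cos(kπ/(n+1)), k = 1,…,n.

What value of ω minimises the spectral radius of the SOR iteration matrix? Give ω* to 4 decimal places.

ρ_J = max_k |cos(kπ/191)| = cos(π/191) = 0.9999
1 − cos²(π/191) = sin²(π/191) ⇒ √(1−ρ_J²) = sin(π/191) = 0.01645.
Then 2/(1+√(1−ρ_J²)) = 2/(1+0.01645); ω* = 2/1.01645 = 1.9676.
ρ_SOR = ω* − 1 ≈ 0.9676.

ω* = 1.9676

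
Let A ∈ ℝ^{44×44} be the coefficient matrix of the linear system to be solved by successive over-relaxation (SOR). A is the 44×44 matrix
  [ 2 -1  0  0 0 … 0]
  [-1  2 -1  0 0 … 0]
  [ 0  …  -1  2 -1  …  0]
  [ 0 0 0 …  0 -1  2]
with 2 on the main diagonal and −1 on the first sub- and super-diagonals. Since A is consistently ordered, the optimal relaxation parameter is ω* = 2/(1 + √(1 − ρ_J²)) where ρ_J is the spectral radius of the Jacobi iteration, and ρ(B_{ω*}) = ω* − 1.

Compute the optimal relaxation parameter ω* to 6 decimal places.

spectrum of D⁻¹(L+U) = {cos(kπ/45) : 1≤k≤44}; ρ_J = cos(π/45) = 0.997564.
√(1−ρ_J²) simplifies to sin(π/45) = 0.0697565.
ω* = 2 / (1 + 0.0697565) = 2 / 1.0697565 ≈ 1.869584.
ρ_SOR = ω* − 1 = 1.869584 − 1 = 0.869584.

ω* = 1.869584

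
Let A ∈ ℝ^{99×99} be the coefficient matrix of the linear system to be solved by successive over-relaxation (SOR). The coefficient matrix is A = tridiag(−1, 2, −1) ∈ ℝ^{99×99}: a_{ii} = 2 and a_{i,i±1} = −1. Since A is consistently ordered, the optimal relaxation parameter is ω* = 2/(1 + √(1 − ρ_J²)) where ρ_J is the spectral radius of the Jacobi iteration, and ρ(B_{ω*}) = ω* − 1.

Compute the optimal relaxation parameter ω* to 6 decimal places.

spectrum of D⁻¹(L+U) = {cos(kπ/100) : 1≤k≤99}; ρ_J = cos(π/100) = 0.999507.
1 − cos²(π/100) = sin²(π/100) ⇒ √(1−ρ_J²) = sin(π/100) = 0.0314108.
So ω* = 2/1.0314108 = 1.939092 (Young).
At ω = 1.939092 every |λ(B_ω)| = ω−1, so ρ_SOR = 0.939092.

ω* = 1.939092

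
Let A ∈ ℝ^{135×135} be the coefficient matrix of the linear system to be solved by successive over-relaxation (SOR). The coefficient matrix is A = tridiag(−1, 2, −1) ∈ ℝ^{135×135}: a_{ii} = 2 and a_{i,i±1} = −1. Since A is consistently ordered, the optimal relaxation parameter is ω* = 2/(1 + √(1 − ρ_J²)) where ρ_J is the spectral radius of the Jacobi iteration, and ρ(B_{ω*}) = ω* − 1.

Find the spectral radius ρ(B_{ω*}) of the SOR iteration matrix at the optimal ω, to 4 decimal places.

n=135: λ(B_J) = 1 − λ(A)/2 = cos(kπ/136); k=1 gives ρ_J = 0.9997.
√(1 − cos²(π/136)) = sin(π/136) ≈ 0.02310.
ω* = 2/(1+0.02310) = 1.9548
At ω = 1.9548 every |λ(B_ω)| = ω−1, so ρ_SOR = 0.9548.

ρ_SOR = 0.9548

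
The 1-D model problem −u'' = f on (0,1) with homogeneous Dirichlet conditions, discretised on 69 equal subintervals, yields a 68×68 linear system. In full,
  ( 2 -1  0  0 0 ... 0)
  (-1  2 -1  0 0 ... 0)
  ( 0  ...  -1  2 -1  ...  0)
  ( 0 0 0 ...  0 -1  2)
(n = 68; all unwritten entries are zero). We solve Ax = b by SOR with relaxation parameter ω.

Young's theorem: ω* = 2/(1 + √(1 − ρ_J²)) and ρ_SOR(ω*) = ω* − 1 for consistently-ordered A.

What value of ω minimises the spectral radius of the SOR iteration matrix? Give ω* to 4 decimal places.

spectrum of D⁻¹(L+U) = {cos(kπ/69) : 1≤k≤68}; ρ_J = cos(π/69) = 0.9990.
√(1−ρ_J²) simplifies to sin(π/69) = 0.04551.
Then 2/(1+√(1−ρ_J²)) = 2/(1+0.04551); ω* = 2/1.04551 = 1.9129.
[ρ_SOR] ω* − 1 = 0.9129.

ω* = 1.9129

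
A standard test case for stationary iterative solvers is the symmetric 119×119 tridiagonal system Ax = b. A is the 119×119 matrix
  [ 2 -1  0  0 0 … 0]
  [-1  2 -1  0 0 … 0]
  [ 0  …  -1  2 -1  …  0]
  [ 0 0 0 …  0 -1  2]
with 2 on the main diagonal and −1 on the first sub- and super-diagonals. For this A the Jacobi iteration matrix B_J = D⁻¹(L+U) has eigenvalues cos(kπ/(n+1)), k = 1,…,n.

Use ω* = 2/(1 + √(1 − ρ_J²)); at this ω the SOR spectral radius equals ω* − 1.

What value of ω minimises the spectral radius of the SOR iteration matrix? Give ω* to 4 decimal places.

ω* = 1.9490

n=119: λ(B_J) = 1 − λ(A)/2 = cos(kπ/120); k=1 gives ρ_J = 0.9997.
1 − cos²(π/120) = sin²(π/120) ⇒ √(1−ρ_J²) = sin(π/120) = 0.02618.
ω* = 2/(1+0.02618) = 1.9490
ρ(B_{ω*}) = ω*−1 = 0.9490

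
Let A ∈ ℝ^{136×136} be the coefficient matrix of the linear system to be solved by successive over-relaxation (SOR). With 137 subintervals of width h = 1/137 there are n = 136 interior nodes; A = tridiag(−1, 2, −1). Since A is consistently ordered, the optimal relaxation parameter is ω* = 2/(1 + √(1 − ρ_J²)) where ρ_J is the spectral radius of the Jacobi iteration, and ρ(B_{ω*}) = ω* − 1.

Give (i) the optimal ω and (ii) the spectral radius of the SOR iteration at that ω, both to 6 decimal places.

½·tridiag(1,0,1) at n=136: λ_k = cos(kπ/137); max |λ| at k=1 ⇒ ρ_J = cos(π/137) ≈ 0.999737.
root = sin(π/137) = 0.0229293  (since 1−cos² = sin²).
ω* = 2 / (1 + 0.0229293) = 2 / 1.0229293 ≈ 1.955169.
ρ_SOR = ω* − 1 = 1.955169 − 1 = 0.955169.

ω* = 1.955169, ρ_SOR = 0.955169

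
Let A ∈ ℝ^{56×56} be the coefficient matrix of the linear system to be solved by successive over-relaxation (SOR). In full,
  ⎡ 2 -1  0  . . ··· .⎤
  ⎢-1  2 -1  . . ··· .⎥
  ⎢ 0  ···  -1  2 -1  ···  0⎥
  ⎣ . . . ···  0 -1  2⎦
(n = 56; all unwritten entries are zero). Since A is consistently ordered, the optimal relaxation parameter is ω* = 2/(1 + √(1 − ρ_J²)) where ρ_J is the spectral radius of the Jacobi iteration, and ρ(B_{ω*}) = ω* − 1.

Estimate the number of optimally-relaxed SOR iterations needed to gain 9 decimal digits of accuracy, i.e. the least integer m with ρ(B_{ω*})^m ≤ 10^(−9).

B_J for the 56×56 system has eigenvalues cos(kπ/57); ρ_J = cos(π/57) = 0.9984815.
√(1−ρ_J²) simplifies to sin(π/57) = 0.0550878.
ω* = 2/(1 + 0.0550878) = 2/1.0550878 = 1.8955768.
and ρ(B_{ω*}) = 1.8955768 − 1 = 0.8955768.
(0.8955768)^m ≤ 10^{−9}  ⇒  m·ln(0.8955768) ≤ −9·ln10  ⇒  m ≥ 187.903  ⇒  m = 188

m = 188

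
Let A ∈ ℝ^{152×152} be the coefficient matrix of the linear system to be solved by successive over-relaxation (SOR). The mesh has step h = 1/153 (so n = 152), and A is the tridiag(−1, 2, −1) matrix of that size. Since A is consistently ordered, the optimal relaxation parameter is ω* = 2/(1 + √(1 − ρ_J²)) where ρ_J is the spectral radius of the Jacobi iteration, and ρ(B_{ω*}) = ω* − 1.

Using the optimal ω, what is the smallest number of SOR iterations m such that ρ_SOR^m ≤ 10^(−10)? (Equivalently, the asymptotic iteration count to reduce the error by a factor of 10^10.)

With n=152, ρ(Jacobi) = cos(π/153) = 0.9997892.
√(1−ρ_J²) = |sin(π/153)| = 0.0205318
[ω*] 2 ÷ (1 + 0.0205318) = 2 ÷ 1.0205318 = 1.9597625.
and ρ(B_{ω*}) = 1.9597625 − 1 = 0.9597625.
ρ_SOR^m ≤ 10^(−10) ⇔ m ≥ 10·ln10/(−ln 0.9597625) = 23.0259/0.0410694 = 560.658; m = ⌈560.658⌉ = 561.

m = 561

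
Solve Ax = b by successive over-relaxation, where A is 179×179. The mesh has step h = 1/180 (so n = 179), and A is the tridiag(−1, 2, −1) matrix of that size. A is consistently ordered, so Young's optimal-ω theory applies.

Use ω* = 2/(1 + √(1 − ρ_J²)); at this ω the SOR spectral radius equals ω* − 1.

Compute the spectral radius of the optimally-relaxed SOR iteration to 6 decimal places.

ρ_J = max_k |cos(kπ/180)| = cos(π/180) = 0.999848
√(1 − cos²(π/180)) = sin(π/180) ≈ 0.0174524.
[ω*] 2 ÷ (1 + 0.0174524) = 2 ÷ 1.0174524 = 1.965694.
ρ_SOR = ω* − 1 = 1.965694 − 1 = 0.965694.

ρ_SOR = 0.965694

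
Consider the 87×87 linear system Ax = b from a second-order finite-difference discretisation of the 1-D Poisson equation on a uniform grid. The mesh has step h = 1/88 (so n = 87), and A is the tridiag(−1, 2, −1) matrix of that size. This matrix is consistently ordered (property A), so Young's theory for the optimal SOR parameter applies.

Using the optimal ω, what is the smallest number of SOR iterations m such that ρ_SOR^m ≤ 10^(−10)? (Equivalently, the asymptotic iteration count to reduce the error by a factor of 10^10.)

spectrum of D⁻¹(L+U) = {cos(kπ/88) : 1≤k≤87}; ρ_J = cos(π/88) = 0.9993628.
1 − cos²(π/88) = sin²(π/88) ⇒ √(1−ρ_J²) = sin(π/88) = 0.0356923.
Then 2/(1+√(1−ρ_J²)) = 2/(1+0.0356923); ω* = 2/1.0356923 = 1.9310755.
At ω = 1.9310755 every |λ(B_ω)| = ω−1, so ρ_SOR = 0.9310755.
(0.9310755)^m ≤ 10^{−10}  ⇒  m·ln(0.9310755) ≤ −10·ln10  ⇒  m ≥ 322.424  ⇒  m = 323

m = 323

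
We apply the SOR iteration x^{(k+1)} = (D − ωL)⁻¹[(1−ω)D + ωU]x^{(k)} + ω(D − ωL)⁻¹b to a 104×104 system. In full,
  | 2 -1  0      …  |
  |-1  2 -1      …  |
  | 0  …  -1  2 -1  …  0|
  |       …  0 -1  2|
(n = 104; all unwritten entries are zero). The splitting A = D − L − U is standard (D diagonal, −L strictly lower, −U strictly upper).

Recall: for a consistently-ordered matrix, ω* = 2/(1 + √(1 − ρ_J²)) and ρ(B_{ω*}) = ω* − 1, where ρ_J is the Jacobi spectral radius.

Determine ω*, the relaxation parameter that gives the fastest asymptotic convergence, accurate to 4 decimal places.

ω* = 1.9419

[ρ_J] n=104: ρ(B_J) = cos(π/(n+1)) = cos(π/105) = 0.9996.
√(1 − cos²(π/105)) = sin(π/105) ≈ 0.02992.
ω* = 2 / (1 + 0.02992) = 2 / 1.02992 ≈ 1.9419.
ρ_SOR = ω* − 1 ≈ 0.9419.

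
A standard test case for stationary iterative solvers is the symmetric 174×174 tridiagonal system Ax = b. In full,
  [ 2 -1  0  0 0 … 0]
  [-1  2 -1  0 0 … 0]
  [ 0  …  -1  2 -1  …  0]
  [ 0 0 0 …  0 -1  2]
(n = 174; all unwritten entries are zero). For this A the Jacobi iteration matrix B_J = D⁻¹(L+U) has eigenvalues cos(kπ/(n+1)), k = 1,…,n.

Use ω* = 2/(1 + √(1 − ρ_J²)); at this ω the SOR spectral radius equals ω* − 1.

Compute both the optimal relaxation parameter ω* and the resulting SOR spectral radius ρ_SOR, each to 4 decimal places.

[ρ_J] n=174: ρ(B_J) = cos(π/(n+1)) = cos(π/175) = 0.9998.
√(1−ρ_J²) simplifies to sin(π/175) = 0.01795.
ω* = 2 / (1 + 0.01795) = 2 / 1.01795 ≈ 1.9647.
At ω = 1.9647 every |λ(B_ω)| = ω−1, so ρ_SOR = 0.9647.

ω* = 1.9647, ρ_SOR = 0.9647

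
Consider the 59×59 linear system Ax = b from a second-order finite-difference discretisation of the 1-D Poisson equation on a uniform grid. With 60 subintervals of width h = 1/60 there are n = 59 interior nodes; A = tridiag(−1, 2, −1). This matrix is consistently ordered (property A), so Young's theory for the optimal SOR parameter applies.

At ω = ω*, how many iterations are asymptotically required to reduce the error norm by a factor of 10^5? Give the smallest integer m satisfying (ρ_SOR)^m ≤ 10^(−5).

[ρ_J] n=59: ρ(B_J) = cos(π/(n+1)) = cos(π/60) = 0.9986295.
√(1 − cos²(π/60)) = sin(π/60) ≈ 0.0523360.
[ω*] 2 ÷ (1 + 0.0523360) = 2 ÷ 1.0523360 = 1.9005337.
[ρ_SOR] ω* − 1 = 0.9005337.
5·ln10 = 11.5129; −ln(0.9005337) = 0.104768; m = ⌈11.5129/0.104768⌉ = ⌈109.889⌉ = 110.

m = 110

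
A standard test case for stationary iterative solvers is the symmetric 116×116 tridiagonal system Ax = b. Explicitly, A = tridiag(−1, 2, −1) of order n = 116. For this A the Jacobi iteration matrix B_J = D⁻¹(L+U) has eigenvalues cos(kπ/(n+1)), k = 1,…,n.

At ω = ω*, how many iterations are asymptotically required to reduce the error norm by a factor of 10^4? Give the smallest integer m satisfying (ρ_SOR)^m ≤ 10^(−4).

ρ_J = max_k |cos(kπ/117)| = cos(π/117) = 0.9996395
√(1−ρ_J²) = |sin(π/117)| = 0.0268480
ω* = 2/(1+0.0268480) = 1.9477079
and ρ(B_{ω*}) = 1.9477079 − 1 = 0.9477079.
Need (0.9477079)^m ≤ 10^(−4): m ≥ 4·ln10/|ln 0.9477079| = 9.21034/0.0537089 = 171.486 ⇒ m = 172.

m = 172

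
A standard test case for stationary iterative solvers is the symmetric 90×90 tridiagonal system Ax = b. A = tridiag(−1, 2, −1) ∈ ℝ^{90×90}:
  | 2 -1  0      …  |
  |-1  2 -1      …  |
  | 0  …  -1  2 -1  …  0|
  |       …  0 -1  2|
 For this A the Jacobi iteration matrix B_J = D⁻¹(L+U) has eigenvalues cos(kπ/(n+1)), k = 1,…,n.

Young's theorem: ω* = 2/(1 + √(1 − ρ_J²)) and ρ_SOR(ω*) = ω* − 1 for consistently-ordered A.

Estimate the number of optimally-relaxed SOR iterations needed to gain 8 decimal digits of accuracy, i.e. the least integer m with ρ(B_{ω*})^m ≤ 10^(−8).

n=90: λ(B_J) = 1 − λ(A)/2 = cos(kπ/91); k=1 gives ρ_J = 0.9994041.
√(1 − cos²(π/91)) = sin(π/91) ≈ 0.0345161.
Then 2/(1+√(1−ρ_J²)) = 2/(1+0.0345161); ω* = 2/1.0345161 = 1.9332710.
and ρ(B_{ω*}) = 1.9332710 − 1 = 0.9332710.
ρ_SOR^m ≤ 10^(−8) ⇔ m ≥ 8·ln10/(−ln 0.9332710) = 18.4207/0.0690597 = 266.736; m = ⌈266.736⌉ = 267.

m = 267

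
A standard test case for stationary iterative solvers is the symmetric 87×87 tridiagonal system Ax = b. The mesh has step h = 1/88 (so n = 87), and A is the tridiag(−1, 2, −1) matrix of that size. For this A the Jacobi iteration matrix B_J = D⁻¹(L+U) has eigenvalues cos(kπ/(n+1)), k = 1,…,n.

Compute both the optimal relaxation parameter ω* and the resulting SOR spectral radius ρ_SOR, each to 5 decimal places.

B_J for the 87×87 system has eigenvalues cos(kπ/88); ρ_J = cos(π/88) = 0.99936.
1 − cos²(π/88) = sin²(π/88) ⇒ √(1−ρ_J²) = sin(π/88) = 0.035692.
Then 2/(1+√(1−ρ_J²)) = 2/(1+0.035692); ω* = 2/1.035692 = 1.93108.
and ρ(B_{ω*}) = 1.93108 − 1 = 0.93108.

ω* = 1.93108, ρ_SOR = 0.93108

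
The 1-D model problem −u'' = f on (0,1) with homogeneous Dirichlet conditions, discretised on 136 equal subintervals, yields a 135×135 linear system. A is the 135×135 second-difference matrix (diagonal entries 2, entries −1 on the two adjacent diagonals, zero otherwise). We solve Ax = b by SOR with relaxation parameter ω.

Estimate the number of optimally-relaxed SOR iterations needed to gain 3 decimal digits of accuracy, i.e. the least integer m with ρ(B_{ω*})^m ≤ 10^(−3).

m = 150

[ρ_J] n=135: ρ(B_J) = cos(π/(n+1)) = cos(π/136) = 0.9997332.
root = sin(π/136) = 0.0230979  (since 1−cos² = sin²).
ω* = 2/(1+0.0230979) = 1.9548471
and ρ(B_{ω*}) = 1.9548471 − 1 = 0.9548471.
m ≥ 3·ln10 / (−ln 0.9548471) = 149.505; smallest integer m = 150.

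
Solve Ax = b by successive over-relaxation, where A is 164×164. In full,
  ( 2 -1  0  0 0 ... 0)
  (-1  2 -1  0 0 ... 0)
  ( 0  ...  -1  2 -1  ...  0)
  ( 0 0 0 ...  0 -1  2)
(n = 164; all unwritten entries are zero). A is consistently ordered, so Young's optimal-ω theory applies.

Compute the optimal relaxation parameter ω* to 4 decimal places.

ω* = 1.9626

[ρ_J] n=164: ρ(B_J) = cos(π/(n+1)) = cos(π/165) = 0.9998.
√(1−ρ_J²) = |sin(π/165)| = 0.01904
ω* = 2/(1 + 0.01904) = 2/1.01904 = 1.9626.
ρ_SOR = ω* − 1 = 1.9626 − 1 = 0.9626.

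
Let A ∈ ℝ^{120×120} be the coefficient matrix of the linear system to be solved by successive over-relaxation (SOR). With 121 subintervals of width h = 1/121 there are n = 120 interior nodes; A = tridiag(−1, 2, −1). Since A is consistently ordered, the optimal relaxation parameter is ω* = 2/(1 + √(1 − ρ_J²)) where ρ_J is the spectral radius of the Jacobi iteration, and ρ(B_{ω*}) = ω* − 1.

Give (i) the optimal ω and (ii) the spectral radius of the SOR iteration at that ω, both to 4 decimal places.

ω* = 1.9494, ρ_SOR = 0.9494

spectrum of D⁻¹(L+U) = {cos(kπ/121) : 1≤k≤120}; ρ_J = cos(π/121) = 0.9997.
√(1−ρ_J²) = |sin(π/121)| = 0.02596
So ω* = 2/1.02596 = 1.9494 (Young).
ρ(B_{ω*}) = ω*−1 = 0.9494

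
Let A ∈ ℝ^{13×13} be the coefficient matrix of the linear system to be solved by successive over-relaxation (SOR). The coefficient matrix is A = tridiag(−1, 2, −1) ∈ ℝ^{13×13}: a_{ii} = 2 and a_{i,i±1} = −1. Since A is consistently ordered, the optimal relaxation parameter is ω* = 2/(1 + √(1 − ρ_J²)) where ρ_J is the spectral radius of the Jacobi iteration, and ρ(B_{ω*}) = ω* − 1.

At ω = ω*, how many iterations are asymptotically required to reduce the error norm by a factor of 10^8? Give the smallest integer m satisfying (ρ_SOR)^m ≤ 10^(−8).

m = 41

With n=13, ρ(Jacobi) = cos(π/14) = 0.9749279.
√(1−ρ_J²) = |sin(π/14)| = 0.2225209
Then 2/(1+√(1−ρ_J²)) = 2/(1+0.2225209); ω* = 2/1.2225209 = 1.6359639.
ρ(B_{ω*}) = ω*−1 = 0.6359639
8·ln10 = 18.4207; −ln(0.6359639) = 0.452613; m = ⌈18.4207/0.452613⌉ = ⌈40.699⌉ = 41.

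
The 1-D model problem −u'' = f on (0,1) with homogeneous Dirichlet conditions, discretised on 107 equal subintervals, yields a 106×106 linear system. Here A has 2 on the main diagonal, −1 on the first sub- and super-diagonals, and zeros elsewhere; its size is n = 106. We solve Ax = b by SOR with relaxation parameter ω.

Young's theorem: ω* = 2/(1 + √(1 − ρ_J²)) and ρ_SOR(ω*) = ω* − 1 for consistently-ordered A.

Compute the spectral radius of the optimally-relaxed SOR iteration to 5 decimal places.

ρ_SOR = 0.94296

[ρ_J] n=106: ρ(B_J) = cos(π/(n+1)) = cos(π/107) = 0.99957.
root = sin(π/107) = 0.029356  (since 1−cos² = sin²).
Then 2/(1+√(1−ρ_J²)) = 2/(1+0.029356); ω* = 2/1.029356 = 1.94296.
At ω = 1.94296 every |λ(B_ω)| = ω−1, so ρ_SOR = 0.94296.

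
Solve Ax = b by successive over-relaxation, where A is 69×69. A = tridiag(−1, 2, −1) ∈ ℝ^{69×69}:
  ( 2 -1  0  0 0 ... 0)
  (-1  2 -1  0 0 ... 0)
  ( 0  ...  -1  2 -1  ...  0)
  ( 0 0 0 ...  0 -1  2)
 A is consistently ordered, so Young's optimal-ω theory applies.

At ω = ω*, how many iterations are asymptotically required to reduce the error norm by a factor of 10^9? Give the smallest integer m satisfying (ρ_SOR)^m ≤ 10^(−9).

m = 231

B_J for the 69×69 system has eigenvalues cos(kπ/70); ρ_J = cos(π/70) = 0.9989931.
√(1−ρ_J²) = |sin(π/70)| = 0.0448648
So ω* = 2/1.0448648 = 1.9141232 (Young).
and ρ(B_{ω*}) = 1.9141232 − 1 = 0.9141232.
Need (0.9141232)^m ≤ 10^(−9): m ≥ 9·ln10/|ln 0.9141232| = 20.7233/0.0897899 = 230.798 ⇒ m = 231.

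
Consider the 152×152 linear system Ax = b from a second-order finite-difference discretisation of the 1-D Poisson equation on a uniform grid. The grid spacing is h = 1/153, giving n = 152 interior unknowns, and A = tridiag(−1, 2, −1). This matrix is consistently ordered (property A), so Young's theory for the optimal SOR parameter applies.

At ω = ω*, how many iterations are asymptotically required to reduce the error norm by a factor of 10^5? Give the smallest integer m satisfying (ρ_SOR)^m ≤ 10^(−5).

With n=152, ρ(Jacobi) = cos(π/153) = 0.9997892.
√(1−ρ_J²) = |sin(π/153)| = 0.0205318
Young: ω* = 2/(1+√(1−ρ_J²)) = 2/(1+0.0205318) = 2/1.0205318 = 1.9597625.
ρ(B_{ω*}) = ω*−1 = 0.9597625
5·ln10 = 11.5129; −ln(0.9597625) = 0.0410694; m = ⌈11.5129/0.0410694⌉ = ⌈280.328⌉ = 281.

m = 281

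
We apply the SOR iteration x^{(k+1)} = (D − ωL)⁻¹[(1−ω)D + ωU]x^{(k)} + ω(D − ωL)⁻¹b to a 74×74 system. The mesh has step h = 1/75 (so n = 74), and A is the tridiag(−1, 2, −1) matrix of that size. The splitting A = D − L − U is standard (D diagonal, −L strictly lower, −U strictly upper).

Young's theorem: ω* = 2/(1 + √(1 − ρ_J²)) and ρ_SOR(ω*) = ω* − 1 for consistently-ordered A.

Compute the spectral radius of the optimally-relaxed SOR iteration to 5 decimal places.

n=74: λ(B_J) = 1 − λ(A)/2 = cos(kπ/75); k=1 gives ρ_J = 0.99912.
√(1 − cos²(π/75)) = sin(π/75) ≈ 0.041876.
ω* = 2 / (1 + 0.041876) = 2 / 1.041876 ≈ 1.91961.
and ρ(B_{ω*}) = 1.91961 − 1 = 0.91961.

ρ_SOR = 0.91961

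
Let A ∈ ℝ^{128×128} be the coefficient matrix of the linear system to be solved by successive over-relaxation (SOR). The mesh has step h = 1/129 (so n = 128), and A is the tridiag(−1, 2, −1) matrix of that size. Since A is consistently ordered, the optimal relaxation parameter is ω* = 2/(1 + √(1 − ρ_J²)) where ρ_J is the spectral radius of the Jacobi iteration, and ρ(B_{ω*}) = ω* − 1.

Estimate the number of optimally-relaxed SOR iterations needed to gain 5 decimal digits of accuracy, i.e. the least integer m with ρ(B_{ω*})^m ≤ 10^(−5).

ρ_J = max_k |cos(kπ/129)| = cos(π/129) = 0.9997035
root = sin(π/129) = 0.0243510  (since 1−cos² = sin²).
[ω*] 2 ÷ (1 + 0.0243510) = 2 ÷ 1.0243510 = 1.9524558.
ρ_SOR = ω* − 1 ≈ 0.9524558.
For 5 digits: m = 5·ln10 / (−ln 0.9524558) = 11.5129/0.0487116 = 236.348; round up → m = 237.

m = 237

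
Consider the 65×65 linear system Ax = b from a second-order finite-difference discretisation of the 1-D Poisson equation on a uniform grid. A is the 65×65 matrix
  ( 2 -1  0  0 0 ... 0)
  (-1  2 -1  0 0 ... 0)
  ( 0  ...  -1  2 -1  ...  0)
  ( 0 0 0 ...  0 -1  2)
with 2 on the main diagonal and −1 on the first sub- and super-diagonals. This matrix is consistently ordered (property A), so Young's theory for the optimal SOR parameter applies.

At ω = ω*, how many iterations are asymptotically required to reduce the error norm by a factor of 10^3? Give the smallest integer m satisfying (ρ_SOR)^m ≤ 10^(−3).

[ρ_J] n=65: ρ(B_J) = cos(π/(n+1)) = cos(π/66) = 0.9988673.
root = sin(π/66) = 0.0475819  (since 1−cos² = sin²).
ω* = 2/(1+0.0475819) = 1.9091586
[ρ_SOR] ω* − 1 = 0.9091586.
m ≥ 3·ln10 / (−ln 0.9091586) = 72.533; smallest integer m = 73.

m = 73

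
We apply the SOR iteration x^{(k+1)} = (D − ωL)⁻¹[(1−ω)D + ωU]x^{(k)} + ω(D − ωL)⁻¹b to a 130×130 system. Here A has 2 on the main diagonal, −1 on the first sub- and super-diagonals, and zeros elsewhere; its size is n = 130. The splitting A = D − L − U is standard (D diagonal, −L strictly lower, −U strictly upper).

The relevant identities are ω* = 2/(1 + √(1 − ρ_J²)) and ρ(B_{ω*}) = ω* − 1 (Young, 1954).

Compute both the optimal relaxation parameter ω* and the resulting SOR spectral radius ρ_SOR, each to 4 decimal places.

ω* = 1.9532, ρ_SOR = 0.9532

½·tridiag(1,0,1) at n=130: λ_k = cos(kπ/131); max |λ| at k=1 ⇒ ρ_J = cos(π/131) ≈ 0.9997.
√(1−ρ_J²) simplifies to sin(π/131) = 0.02398.
ω* = 2/(1+0.02398) = 1.9532
ρ(B_{ω*}) = ω*−1 = 0.9532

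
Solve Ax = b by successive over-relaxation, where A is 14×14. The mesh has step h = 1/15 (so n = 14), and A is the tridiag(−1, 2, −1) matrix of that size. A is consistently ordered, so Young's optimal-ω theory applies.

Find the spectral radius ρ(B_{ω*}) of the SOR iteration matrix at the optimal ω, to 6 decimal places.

n=14: λ(B_J) = 1 − λ(A)/2 = cos(kπ/15); k=1 gives ρ_J = 0.978148.
√(1−ρ_J²) simplifies to sin(π/15) = 0.2079117.
Then 2/(1+√(1−ρ_J²)) = 2/(1+0.2079117); ω* = 2/1.2079117 = 1.655750.
ρ_SOR = ω* − 1 = 1.655750 − 1 = 0.655750.

ρ_SOR = 0.655750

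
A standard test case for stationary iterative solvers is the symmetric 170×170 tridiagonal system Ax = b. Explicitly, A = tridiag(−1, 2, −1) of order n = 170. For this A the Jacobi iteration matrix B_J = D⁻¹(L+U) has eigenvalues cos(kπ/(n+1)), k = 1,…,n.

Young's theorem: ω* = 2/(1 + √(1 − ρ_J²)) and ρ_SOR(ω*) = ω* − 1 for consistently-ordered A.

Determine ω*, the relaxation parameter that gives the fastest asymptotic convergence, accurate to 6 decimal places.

With n=170, ρ(Jacobi) = cos(π/171) = 0.999831.
√(1−ρ_J²) simplifies to sin(π/171) = 0.0183709.
Then 2/(1+√(1−ρ_J²)) = 2/(1+0.0183709); ω* = 2/1.0183709 = 1.963921.
ρ(B_{ω*}) = ω*−1 = 0.963921

ω* = 1.963921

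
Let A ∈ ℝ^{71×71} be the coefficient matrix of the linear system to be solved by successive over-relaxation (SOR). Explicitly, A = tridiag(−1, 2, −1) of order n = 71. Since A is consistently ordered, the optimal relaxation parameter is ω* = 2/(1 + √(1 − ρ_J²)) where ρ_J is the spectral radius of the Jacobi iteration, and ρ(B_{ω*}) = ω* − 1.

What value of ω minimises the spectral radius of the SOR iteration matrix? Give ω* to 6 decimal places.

B_J for the 71×71 system has eigenvalues cos(kπ/72); ρ_J = cos(π/72) = 0.999048.
root = sin(π/72) = 0.0436194  (since 1−cos² = sin²).
So ω* = 2/1.0436194 = 1.916407 (Young).
ρ_SOR = ω* − 1 ≈ 0.916407.

ω* = 1.916407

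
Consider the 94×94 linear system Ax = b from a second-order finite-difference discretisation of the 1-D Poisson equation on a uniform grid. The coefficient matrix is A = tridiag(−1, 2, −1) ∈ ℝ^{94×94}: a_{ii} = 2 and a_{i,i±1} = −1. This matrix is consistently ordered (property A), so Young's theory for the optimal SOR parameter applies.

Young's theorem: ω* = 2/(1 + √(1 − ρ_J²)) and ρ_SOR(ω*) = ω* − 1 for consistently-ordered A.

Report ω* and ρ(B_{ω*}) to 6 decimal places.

n=94: λ(B_J) = 1 − λ(A)/2 = cos(kπ/95); k=1 gives ρ_J = 0.999453.
√(1−ρ_J²) = |sin(π/95)| = 0.0330634
Then 2/(1+√(1−ρ_J²)) = 2/(1+0.0330634); ω* = 2/1.0330634 = 1.935990.
and ρ(B_{ω*}) = 1.935990 − 1 = 0.935990.

ω* = 1.935990, ρ_SOR = 0.935990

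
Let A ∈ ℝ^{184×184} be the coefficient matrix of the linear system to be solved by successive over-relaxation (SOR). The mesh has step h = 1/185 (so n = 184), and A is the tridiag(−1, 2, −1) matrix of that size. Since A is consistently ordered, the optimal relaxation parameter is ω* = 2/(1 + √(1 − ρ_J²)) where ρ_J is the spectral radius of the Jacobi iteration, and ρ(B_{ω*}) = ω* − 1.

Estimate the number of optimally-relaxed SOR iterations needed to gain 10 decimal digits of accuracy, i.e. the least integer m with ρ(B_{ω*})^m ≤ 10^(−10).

m = 678

[ρ_J] n=184: ρ(B_J) = cos(π/(n+1)) = cos(π/185) = 0.9998558.
√(1−ρ_J²) simplifies to sin(π/185) = 0.0169808.
ω* = 2/(1 + 0.0169808) = 2/1.0169808 = 1.9666055.
Hence ρ(B_{ω*}) = 1.9666055 − 1 = 0.9666055.
m ≥ 10·ln10 / (−ln 0.9666055) = 677.934; smallest integer m = 678.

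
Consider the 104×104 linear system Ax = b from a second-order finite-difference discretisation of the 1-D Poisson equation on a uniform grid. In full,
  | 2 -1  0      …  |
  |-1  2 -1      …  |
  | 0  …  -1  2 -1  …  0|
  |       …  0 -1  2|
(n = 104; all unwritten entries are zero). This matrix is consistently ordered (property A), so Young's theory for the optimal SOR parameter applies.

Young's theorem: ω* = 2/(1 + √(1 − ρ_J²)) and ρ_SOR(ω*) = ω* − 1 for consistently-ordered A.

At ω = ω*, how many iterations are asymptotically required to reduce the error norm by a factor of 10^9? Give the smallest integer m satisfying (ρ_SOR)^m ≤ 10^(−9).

m = 347

With n=104, ρ(Jacobi) = cos(π/105) = 0.9995524.
√(1−ρ_J²) simplifies to sin(π/105) = 0.0299155.
So ω* = 2/1.0299155 = 1.9419069 (Young).
ρ_SOR = ω* − 1 = 1.9419069 − 1 = 0.9419069.
Need (0.9419069)^m ≤ 10^(−9): m ≥ 9·ln10/|ln 0.9419069| = 20.7233/0.0598488 = 346.261 ⇒ m = 347.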